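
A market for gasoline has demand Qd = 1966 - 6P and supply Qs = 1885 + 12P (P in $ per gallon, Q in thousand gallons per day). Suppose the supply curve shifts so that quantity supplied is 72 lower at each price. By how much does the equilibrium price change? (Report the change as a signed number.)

ΔP = 4

The market clears where 1966 - 6P = 1885 + 12P. Rearranging, 18P = 81, hence P* = 4.5.
Then Q* = 1966 - 6(4.5) = 1939.
After the shift, supply is Qs = 1813 + 12P.
Re-solving, 18P = 153 gives P = 8.5 and Q = 1915.
ΔP = 8.5 - 4.5 = 4.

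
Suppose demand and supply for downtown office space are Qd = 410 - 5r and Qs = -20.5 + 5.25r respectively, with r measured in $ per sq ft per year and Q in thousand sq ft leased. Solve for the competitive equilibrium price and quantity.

Equating demand and supply, 410 - 5r = -20.5 + 5.25r gives 10.25r = 430.5, so r* = 42.
From the demand curve, Q* = 410 - 5(42) = 200.

r* = 42, Q* = 200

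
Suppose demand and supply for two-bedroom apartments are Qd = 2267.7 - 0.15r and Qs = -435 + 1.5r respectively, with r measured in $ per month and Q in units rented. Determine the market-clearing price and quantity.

r* = 1638, Q* = 2022

The market clears where 2267.7 - 0.15r = -435 + 1.5r. Rearranging, 1.65r = 2702.7, hence r* = 1638.
Substitute back: Q* = 2267.7 - 0.15(1638) = 2022.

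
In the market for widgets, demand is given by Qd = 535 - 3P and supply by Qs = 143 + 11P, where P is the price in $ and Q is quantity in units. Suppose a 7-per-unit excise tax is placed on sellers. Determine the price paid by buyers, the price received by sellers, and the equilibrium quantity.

The tax drives a wedge P_b - P_s = 7. Substituting P_s = P_b - 7 into supply: Qs = 66 + 11P_b.
Equate demand and the shifted supply: 535 - 3P_b = 66 + 11P_b, giving 14P_b = 469, so P_b = 33.5.
So P_s = 26.5 and the quantity traded is Q = 535 - 3(33.5) = 434.5.

P_b = 33.5, P_s = 26.5, Q = 434.5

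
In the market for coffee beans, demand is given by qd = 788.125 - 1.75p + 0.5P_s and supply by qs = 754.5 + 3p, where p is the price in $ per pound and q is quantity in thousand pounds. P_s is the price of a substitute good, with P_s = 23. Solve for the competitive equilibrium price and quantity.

p* = 9.5, q* = 783

With P_s = 23, demand is qd = 799.625 - 1.75p.
Set qd = qs: 799.625 - 1.75p = 754.5 + 3p, so 45.125 = 4.75p and p* = 9.5.
From the demand curve, q* = 799.625 - 1.75(9.5) = 783.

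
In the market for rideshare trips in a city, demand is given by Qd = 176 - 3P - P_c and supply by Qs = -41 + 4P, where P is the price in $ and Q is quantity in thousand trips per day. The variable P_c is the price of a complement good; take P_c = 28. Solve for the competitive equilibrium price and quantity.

P* = 27, Q* = 67

With P_c = 28, demand is Qd = 148 - 3P.
The market clears where 148 - 3P = -41 + 4P. Rearranging, 7P = 189, hence P* = 27.
Then Q* = 148 - 3(27) = 67.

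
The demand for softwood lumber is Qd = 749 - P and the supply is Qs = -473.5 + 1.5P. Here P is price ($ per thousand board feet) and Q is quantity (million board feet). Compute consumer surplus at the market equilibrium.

Equating demand and supply, 749 - P = -473.5 + 1.5P gives 2.5P = 1222.5, so P* = 489.
Then Q* = 749 - 489 = 260.
Demand choke price (Qd = 0): P = 749. Consumer surplus = ½ × (749 - 489) × 260 = 33800.

Consumer surplus = 33800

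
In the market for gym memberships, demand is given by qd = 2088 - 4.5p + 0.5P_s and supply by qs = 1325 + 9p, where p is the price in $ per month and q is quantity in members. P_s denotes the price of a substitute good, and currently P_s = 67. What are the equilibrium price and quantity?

With P_s = 67, demand is qd = 2121.5 - 4.5p.
Set qd = qs: 2121.5 - 4.5p = 1325 + 9p, so 796.5 = 13.5p and p* = 59.
Substitute back: q* = 2121.5 - 4.5(59) = 1856.

p* = 59, q* = 1856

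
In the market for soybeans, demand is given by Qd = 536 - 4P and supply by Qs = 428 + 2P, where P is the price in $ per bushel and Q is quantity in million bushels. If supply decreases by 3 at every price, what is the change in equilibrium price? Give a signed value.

Equating demand and supply, 536 - 4P = 428 + 2P gives 6P = 108, so P* = 18.
Then Q* = 536 - 4(18) = 464.
After the shift, supply is Qs = 425 + 2P.
The new intersection has 111 = 6P, i.e. P = 18.5, Q = 462.
ΔP = 18.5 - 18 = 0.5.

ΔP = 0.5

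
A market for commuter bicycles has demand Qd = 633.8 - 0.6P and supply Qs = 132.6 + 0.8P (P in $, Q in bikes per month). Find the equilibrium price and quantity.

P* = 358, Q* = 419

The market clears where 633.8 - 0.6P = 132.6 + 0.8P. Rearranging, 1.4P = 501.2, hence P* = 358.
Substitute back: Q* = 633.8 - 0.6(358) = 419.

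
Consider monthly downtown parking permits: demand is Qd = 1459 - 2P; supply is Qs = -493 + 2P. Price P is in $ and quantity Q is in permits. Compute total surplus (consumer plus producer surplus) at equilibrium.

Total surplus = 116644.5

At equilibrium Qd = Qs, so 1459 - 2P = -493 + 2P; collecting terms, 1952 = 4P and P* = 488.
Plugging P* into demand: Q* = 1459 - 2(488) = 483.
Demand choke price = 729.5; supply choke price = 246.5. CS = ½(729.5 - 488)(483) = 58322.25; PS = ½(488 - 246.5)(483) = 58322.25. Total surplus = 116644.5.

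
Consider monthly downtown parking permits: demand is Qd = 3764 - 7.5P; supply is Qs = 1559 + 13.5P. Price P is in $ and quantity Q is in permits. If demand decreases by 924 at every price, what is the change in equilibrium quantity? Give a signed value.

ΔQ = -594

At equilibrium Qd = Qs, so 3764 - 7.5P = 1559 + 13.5P; collecting terms, 2205 = 21P and P* = 105.
From the demand curve, Q* = 3764 - 7.5(105) = 2976.5.
After the shift, demand is Qd = 2840 - 7.5P.
New equilibrium: 1281 = 21P, so P = 61 and Q = 2382.5.
ΔQ = 2382.5 - 2976.5 = -594.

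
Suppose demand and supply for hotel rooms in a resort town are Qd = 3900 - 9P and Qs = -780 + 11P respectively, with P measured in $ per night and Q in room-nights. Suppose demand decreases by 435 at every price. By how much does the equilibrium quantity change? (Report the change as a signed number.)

Equating demand and supply, 3900 - 9P = -780 + 11P gives 20P = 4680, so P* = 234.
From the demand curve, Q* = 3900 - 9(234) = 1794.
After the shift, demand is Qd = 3465 - 9P.
New equilibrium: 4245 = 20P, so P = 212.25 and Q = 1554.75.
ΔQ = 1554.75 - 1794 = -239.25.

ΔQ = -239.25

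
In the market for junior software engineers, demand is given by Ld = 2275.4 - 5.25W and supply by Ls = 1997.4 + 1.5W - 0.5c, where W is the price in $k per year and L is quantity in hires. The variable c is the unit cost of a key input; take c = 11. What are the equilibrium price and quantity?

With c = 11, supply is Ls = 1991.9 + 1.5W.
Set Ld = Ls: 2275.4 - 5.25W = 1991.9 + 1.5W, so 283.5 = 6.75W and W* = 42.
Substitute back: L* = 2275.4 - 5.25(42) = 2054.9.

W* = 42, L* = 2054.9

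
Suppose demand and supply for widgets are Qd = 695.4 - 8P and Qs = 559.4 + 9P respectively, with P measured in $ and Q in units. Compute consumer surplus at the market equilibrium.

Equating demand and supply, 695.4 - 8P = 559.4 + 9P gives 17P = 136, so P* = 8.
Substitute back: Q* = 695.4 - 8(8) = 631.4.
Demand choke price (Qd = 0): P = 695.4/8 = 86.925. Consumer surplus = ½ × (86.925 - 8) × 631.4 = 24916.6225.

Consumer surplus = 24916.6225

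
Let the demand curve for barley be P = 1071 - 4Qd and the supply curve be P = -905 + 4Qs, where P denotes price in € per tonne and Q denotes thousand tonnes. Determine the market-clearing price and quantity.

In direct form, Qd = 267.75 - 0.25P and Qs = 226.25 + 0.25P.
Set Qd = Qs: 267.75 - 0.25P = 226.25 + 0.25P, so 41.5 = 0.5P and P* = 83.
Substitute back: Q* = 267.75 - 0.25(83) = 247.

P* = 83, Q* = 247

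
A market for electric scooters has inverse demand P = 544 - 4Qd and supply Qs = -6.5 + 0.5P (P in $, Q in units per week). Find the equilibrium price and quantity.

P* = 190, Q* = 88.5

Rewriting in direct form: Qd = 136 - 0.25P.
The market clears where 136 - 0.25P = -6.5 + 0.5P. Rearranging, 0.75P = 142.5, hence P* = 190.
From the demand curve, Q* = 136 - 0.25(190) = 88.5.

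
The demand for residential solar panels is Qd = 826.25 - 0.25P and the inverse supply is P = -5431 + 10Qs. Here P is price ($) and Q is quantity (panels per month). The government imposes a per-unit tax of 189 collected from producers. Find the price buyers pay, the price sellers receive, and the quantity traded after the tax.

P_b = 863, P_s = 674, Q = 610.5

Rewriting in direct form: Qs = 543.1 + 0.1P.
With a tax of 189 on producers, they supply based on the net price P_s = P_b - 189, so Qs = 524.2 + 0.1P_b.
Equate demand and the shifted supply: 826.25 - 0.25P_b = 524.2 + 0.1P_b, giving 0.35P_b = 302.05, so P_b = 863.
So P_s = 674 and the quantity traded is Q = 826.25 - 0.25(863) = 610.5.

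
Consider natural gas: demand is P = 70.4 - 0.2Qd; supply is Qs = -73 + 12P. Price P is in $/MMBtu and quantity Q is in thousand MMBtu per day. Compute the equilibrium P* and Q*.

In direct form, Qd = 352 - 5P.
At equilibrium Qd = Qs, so 352 - 5P = -73 + 12P; collecting terms, 425 = 17P and P* = 25.
Plugging P* into demand: Q* = 352 - 5(25) = 227.

P* = 25, Q* = 227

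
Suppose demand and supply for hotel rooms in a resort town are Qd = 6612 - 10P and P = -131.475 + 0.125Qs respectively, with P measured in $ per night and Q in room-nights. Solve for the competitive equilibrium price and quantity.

Solving each curve for Q: Qs = 1051.8 + 8P.
At equilibrium Qd = Qs, so 6612 - 10P = 1051.8 + 8P; collecting terms, 5560.2 = 18P and P* = 308.9.
Plugging P* into demand: Q* = 6612 - 10(308.9) = 3523.

P* = 308.9, Q* = 3523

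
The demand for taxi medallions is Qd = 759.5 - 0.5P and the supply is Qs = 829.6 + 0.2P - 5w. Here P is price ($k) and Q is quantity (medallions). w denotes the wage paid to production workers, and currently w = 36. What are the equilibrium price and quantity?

P* = 157, Q* = 681

With w = 36, supply is Qs = 649.6 + 0.2P.
Equating demand and supply, 759.5 - 0.5P = 649.6 + 0.2P gives 0.7P = 109.9, so P* = 157.
From the demand curve, Q* = 759.5 - 0.5(157) = 681.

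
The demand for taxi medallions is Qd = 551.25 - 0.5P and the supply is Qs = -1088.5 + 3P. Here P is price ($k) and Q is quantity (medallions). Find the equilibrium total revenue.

At equilibrium Qd = Qs, so 551.25 - 0.5P = -1088.5 + 3P; collecting terms, 1639.75 = 3.5P and P* = 468.5.
Plugging P* into demand: Q* = 551.25 - 0.5(468.5) = 317.
Total revenue = P* × Q* = 468.5 × 317 = 148514.5.

Total revenue = 148514.5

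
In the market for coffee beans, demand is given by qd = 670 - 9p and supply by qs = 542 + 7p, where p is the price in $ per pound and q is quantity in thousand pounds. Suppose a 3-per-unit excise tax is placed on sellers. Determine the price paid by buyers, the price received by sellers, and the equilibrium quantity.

p_b = 9.3125, p_s = 6.3125, q = 586.1875

With a tax of 3 on sellers, they supply based on the net price p_s = p_b - 3, so qs = 521 + 7p_b.
Market clearing requires 670 - 9p_b = 521 + 7p_b; hence 149 = 16p_b and p_b = 9.3125.
Then p_s = 9.3125 - 3 = 6.3125 and q = 670 - 9(9.3125) = 586.1875.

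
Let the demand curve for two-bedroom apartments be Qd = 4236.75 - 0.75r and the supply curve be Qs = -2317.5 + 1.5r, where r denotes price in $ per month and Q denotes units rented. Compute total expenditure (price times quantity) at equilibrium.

Total expenditure = 5977476

Set Qd = Qs: 4236.75 - 0.75r = -2317.5 + 1.5r, so 6554.25 = 2.25r and r* = 2913.
Then Q* = 4236.75 - 0.75(2913) = 2052.
Total expenditure = r* × Q* = 2913 × 2052 = 5977476.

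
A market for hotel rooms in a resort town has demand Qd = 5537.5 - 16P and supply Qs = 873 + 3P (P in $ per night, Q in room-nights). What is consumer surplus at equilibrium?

Consumer surplus = 80952.8203125

The market clears where 5537.5 - 16P = 873 + 3P. Rearranging, 19P = 4664.5, hence P* = 245.5.
From the demand curve, Q* = 5537.5 - 16(245.5) = 1609.5.
Demand choke price (Qd = 0): P = 5537.5/16 = 346.09375. Consumer surplus = ½ × (346.09375 - 245.5) × 1609.5 = 80952.8203125.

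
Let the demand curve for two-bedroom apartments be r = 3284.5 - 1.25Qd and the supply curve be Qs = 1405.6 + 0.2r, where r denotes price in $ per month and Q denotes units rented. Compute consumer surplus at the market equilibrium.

Consumer surplus = 1701562.5

Rewriting in direct form: Qd = 2627.6 - 0.8r.
At equilibrium Qd = Qs, so 2627.6 - 0.8r = 1405.6 + 0.2r; collecting terms, 1222 = r and r* = 1222.
From the demand curve, Q* = 2627.6 - 0.8(1222) = 1650.
Demand choke price (Qd = 0): r = 2627.6/0.8 = 3284.5. Consumer surplus = ½ × (3284.5 - 1222) × 1650 = 1701562.5.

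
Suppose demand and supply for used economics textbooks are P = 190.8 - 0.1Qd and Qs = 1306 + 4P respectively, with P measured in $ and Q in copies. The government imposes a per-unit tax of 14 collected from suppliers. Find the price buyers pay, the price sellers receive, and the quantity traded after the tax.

Solving each curve for Q: Qd = 1908 - 10P.
Suppliers keep P_s = P_b - 14 per unit, so supply in terms of the buyer price is Qs = 1250 + 4P_b.
Set Qd = Qs: 1908 - 10P_b = 1250 + 4P_b, so 658 = 14P_b and P_b = 47.
So P_s = 33 and the quantity traded is Q = 1908 - 10(47) = 1438.

P_b = 47, P_s = 33, Q = 1438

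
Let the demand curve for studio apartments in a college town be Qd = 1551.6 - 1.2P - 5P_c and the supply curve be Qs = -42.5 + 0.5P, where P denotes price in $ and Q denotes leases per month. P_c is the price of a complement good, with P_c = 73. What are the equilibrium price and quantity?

P* = 723, Q* = 319

With P_c = 73, demand is Qd = 1186.6 - 1.2P.
At equilibrium Qd = Qs, so 1186.6 - 1.2P = -42.5 + 0.5P; collecting terms, 1229.1 = 1.7P and P* = 723.
Plugging P* into demand: Q* = 1186.6 - 1.2(723) = 319.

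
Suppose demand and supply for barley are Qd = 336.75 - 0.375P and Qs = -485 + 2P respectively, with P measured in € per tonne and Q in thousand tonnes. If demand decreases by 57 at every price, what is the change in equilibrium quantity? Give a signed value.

ΔQ = -48

At equilibrium Qd = Qs, so 336.75 - 0.375P = -485 + 2P; collecting terms, 821.75 = 2.375P and P* = 346.
Then Q* = 336.75 - 0.375(346) = 207.
After the shift, demand is Qd = 279.75 - 0.375P.
New equilibrium: 764.75 = 2.375P, so P = 322 and Q = 159.
ΔQ = 159 - 207 = -48.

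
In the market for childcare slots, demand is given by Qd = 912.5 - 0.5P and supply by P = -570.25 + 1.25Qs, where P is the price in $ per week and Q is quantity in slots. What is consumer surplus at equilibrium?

Consumer surplus = 543169

Solving each curve for Q: Qs = 456.2 + 0.8P.
At equilibrium Qd = Qs, so 912.5 - 0.5P = 456.2 + 0.8P; collecting terms, 456.3 = 1.3P and P* = 351.
Then Q* = 912.5 - 0.5(351) = 737.
Demand choke price (Qd = 0): P = 912.5/0.5 = 1825. Consumer surplus = ½ × (1825 - 351) × 737 = 543169.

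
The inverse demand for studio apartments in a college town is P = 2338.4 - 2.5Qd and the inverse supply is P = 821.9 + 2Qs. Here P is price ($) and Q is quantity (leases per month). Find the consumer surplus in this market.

Rewriting in direct form: Qd = 935.36 - 0.4P and Qs = -410.95 + 0.5P.
The market clears where 935.36 - 0.4P = -410.95 + 0.5P. Rearranging, 0.9P = 1346.31, hence P* = 1495.9.
Then Q* = 935.36 - 0.4(1495.9) = 337.
Demand choke price (Qd = 0): P = 935.36/0.4 = 2338.4. Consumer surplus = ½ × (2338.4 - 1495.9) × 337 = 141961.25.

Consumer surplus = 141961.25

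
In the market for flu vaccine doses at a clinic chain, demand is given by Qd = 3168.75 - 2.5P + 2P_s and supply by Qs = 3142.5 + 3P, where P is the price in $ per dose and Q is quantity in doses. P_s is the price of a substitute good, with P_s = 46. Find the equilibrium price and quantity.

P* = 21.5, Q* = 3207

With P_s = 46, demand is Qd = 3260.75 - 2.5P.
At equilibrium Qd = Qs, so 3260.75 - 2.5P = 3142.5 + 3P; collecting terms, 118.25 = 5.5P and P* = 21.5.
Plugging P* into demand: Q* = 3260.75 - 2.5(21.5) = 3207.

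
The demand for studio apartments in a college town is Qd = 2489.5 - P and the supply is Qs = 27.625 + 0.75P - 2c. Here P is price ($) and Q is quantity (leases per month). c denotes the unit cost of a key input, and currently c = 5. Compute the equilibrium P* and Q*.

With c = 5, supply is Qs = 17.625 + 0.75P.
Set Qd = Qs: 2489.5 - P = 17.625 + 0.75P, so 2471.875 = 1.75P and P* = 1412.5.
Then Q* = 2489.5 - 1412.5 = 1077.

P* = 1412.5, Q* = 1077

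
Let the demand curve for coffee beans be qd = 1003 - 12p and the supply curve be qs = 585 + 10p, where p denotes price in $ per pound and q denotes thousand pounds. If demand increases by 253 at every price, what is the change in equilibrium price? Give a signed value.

Δp = 11.5

At equilibrium qd = qs, so 1003 - 12p = 585 + 10p; collecting terms, 418 = 22p and p* = 19.
Then q* = 1003 - 12(19) = 775.
After the shift, demand is qd = 1256 - 12p.
The new intersection has 671 = 22p, i.e. p = 30.5, q = 890.
Δp = 30.5 - 19 = 11.5.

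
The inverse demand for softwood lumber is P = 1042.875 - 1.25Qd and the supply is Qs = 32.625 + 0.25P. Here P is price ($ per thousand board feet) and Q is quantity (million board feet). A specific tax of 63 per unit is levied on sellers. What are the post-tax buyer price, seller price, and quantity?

P_b = 778.5, P_s = 715.5, Q = 211.5

In direct form, Qd = 834.3 - 0.8P.
With a tax of 63 on sellers, they supply based on the net price P_s = P_b - 63, so Qs = 16.875 + 0.25P_b.
Set Qd = Qs: 834.3 - 0.8P_b = 16.875 + 0.25P_b, so 817.425 = 1.05P_b and P_b = 778.5.
So P_s = 715.5 and the quantity traded is Q = 834.3 - 0.8(778.5) = 211.5.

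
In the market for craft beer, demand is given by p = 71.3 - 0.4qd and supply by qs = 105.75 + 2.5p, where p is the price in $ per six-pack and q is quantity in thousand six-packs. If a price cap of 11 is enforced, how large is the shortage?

Shortage = 17.5

Rewriting in direct form: qd = 178.25 - 2.5p.
Evaluating both curves at the ceiling price 11 gives qd = 150.75, qs = 133.25.
Shortage = qd - qs = 150.75 - 133.25 = 17.5.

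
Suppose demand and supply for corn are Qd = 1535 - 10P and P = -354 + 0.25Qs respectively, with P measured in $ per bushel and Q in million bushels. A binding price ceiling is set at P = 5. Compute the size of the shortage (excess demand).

Shortage = 49

Inverting to quantity form: Qs = 1416 + 4P.
At P = 5: Qd = 1485 and Qs = 1436.
Shortage = Qd - Qs = 1485 - 1436 = 49.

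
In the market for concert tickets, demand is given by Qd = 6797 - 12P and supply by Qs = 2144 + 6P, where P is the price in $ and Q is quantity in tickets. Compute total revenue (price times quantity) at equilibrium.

Total revenue = 955157.5

Equating demand and supply, 6797 - 12P = 2144 + 6P gives 18P = 4653, so P* = 258.5.
From the demand curve, Q* = 6797 - 12(258.5) = 3695.
Total revenue = P* × Q* = 258.5 × 3695 = 955157.5.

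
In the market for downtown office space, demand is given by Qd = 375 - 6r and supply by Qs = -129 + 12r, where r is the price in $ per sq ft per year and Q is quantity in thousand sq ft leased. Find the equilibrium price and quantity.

r* = 28, Q* = 207

The market clears where 375 - 6r = -129 + 12r. Rearranging, 18r = 504, hence r* = 28.
Plugging r* into demand: Q* = 375 - 6(28) = 207.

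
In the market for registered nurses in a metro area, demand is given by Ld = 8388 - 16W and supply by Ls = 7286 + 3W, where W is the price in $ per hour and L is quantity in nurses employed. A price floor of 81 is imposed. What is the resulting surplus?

With W fixed at 81, quantity demanded is 7092 and quantity supplied is 7529.
Surplus = Ls - Ld = 7529 - 7092 = 437.

Surplus = 437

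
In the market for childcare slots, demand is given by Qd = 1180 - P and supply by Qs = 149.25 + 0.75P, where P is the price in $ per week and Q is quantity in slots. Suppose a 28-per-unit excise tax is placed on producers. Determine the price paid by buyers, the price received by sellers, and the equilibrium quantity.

With a tax of 28 on producers, they supply based on the net price P_s = P_b - 28, so Qs = 128.25 + 0.75P_b.
Equate demand and the shifted supply: 1180 - P_b = 128.25 + 0.75P_b, giving 1.75P_b = 1051.75, so P_b = 601.
So P_s = 573 and the quantity traded is Q = 1180 - 601 = 579.

P_b = 601, P_s = 573, Q = 579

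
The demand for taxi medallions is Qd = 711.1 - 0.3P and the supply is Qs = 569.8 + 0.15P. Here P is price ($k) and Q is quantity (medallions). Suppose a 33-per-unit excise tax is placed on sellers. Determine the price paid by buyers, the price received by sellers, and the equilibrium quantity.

With a tax of 33 on sellers, they supply based on the net price P_s = P_b - 33, so Qs = 564.85 + 0.15P_b.
Set Qd = Qs: 711.1 - 0.3P_b = 564.85 + 0.15P_b, so 146.25 = 0.45P_b and P_b = 325.
Then P_s = 325 - 33 = 292 and Q = 711.1 - 0.3(325) = 613.6.

P_b = 325, P_s = 292, Q = 613.6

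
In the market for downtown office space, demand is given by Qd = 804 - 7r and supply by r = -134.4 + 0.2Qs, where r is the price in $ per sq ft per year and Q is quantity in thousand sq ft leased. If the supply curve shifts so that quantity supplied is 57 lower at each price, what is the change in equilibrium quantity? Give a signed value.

In direct form, Qs = 672 + 5r.
Equating demand and supply, 804 - 7r = 672 + 5r gives 12r = 132, so r* = 11.
Then Q* = 804 - 7(11) = 727.
After the shift, supply is Qs = 615 + 5r.
Re-solving, 12r = 189 gives r = 15.75 and Q = 693.75.
ΔQ = 693.75 - 727 = -33.25.

ΔQ = -33.25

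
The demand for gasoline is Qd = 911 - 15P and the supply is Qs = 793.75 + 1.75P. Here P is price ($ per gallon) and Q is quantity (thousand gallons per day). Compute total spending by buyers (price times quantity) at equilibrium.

Total spending by buyers = 5642

Set Qd = Qs: 911 - 15P = 793.75 + 1.75P, so 117.25 = 16.75P and P* = 7.
Then Q* = 911 - 15(7) = 806.
Total spending by buyers = P* × Q* = 7 × 806 = 5642.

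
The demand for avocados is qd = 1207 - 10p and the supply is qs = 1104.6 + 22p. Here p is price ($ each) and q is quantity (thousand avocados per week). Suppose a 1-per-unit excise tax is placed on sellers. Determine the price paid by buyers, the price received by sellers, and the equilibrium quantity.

The tax drives a wedge p_b - p_s = 1. Substituting p_s = p_b - 1 into supply: qs = 1082.6 + 22p_b.
Equate demand and the shifted supply: 1207 - 10p_b = 1082.6 + 22p_b, giving 32p_b = 124.4, so p_b = 3.8875.
Then p_s = 3.8875 - 1 = 2.8875 and q = 1207 - 10(3.8875) = 1168.125.

p_b = 3.8875, p_s = 2.8875, q = 1168.125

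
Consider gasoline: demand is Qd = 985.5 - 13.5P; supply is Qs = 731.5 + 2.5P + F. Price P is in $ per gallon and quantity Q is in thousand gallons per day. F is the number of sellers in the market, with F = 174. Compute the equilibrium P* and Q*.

P* = 5, Q* = 918

With F = 174, supply is Qs = 905.5 + 2.5P.
The market clears where 985.5 - 13.5P = 905.5 + 2.5P. Rearranging, 16P = 80, hence P* = 5.
From the demand curve, Q* = 985.5 - 13.5(5) = 918.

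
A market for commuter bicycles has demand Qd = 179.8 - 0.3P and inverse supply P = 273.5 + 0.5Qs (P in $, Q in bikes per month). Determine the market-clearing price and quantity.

Rewriting in direct form: Qs = -547 + 2P.
Set Qd = Qs: 179.8 - 0.3P = -547 + 2P, so 726.8 = 2.3P and P* = 316.
Plugging P* into demand: Q* = 179.8 - 0.3(316) = 85.

P* = 316, Q* = 85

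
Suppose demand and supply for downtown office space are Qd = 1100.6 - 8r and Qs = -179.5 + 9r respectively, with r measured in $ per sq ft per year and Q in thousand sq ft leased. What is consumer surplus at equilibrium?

Set Qd = Qs: 1100.6 - 8r = -179.5 + 9r, so 1280.1 = 17r and r* = 75.3.
Plugging r* into demand: Q* = 1100.6 - 8(75.3) = 498.2.
Demand choke price (Qd = 0): r = 1100.6/8 = 137.575. Consumer surplus = ½ × (137.575 - 75.3) × 498.2 = 15512.7025.

Consumer surplus = 15512.7025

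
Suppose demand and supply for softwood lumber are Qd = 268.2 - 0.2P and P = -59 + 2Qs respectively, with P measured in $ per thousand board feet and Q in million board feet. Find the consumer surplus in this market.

In direct form, Qs = 29.5 + 0.5P.
Equating demand and supply, 268.2 - 0.2P = 29.5 + 0.5P gives 0.7P = 238.7, so P* = 341.
Then Q* = 268.2 - 0.2(341) = 200.
Demand choke price (Qd = 0): P = 268.2/0.2 = 1341. Consumer surplus = ½ × (1341 - 341) × 200 = 100000.

Consumer surplus = 100000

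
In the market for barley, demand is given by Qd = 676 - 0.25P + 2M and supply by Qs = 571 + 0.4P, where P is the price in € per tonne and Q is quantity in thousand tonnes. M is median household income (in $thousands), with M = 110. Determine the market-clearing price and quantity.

P* = 500, Q* = 771

With M = 110, demand is Qd = 896 - 0.25P.
Equating demand and supply, 896 - 0.25P = 571 + 0.4P gives 0.65P = 325, so P* = 500.
Plugging P* into demand: Q* = 896 - 0.25(500) = 771.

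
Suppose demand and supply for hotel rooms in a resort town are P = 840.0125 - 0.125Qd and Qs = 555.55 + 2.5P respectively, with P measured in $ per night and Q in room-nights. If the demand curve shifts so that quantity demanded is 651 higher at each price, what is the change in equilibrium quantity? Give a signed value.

Inverting to quantity form: Qd = 6720.1 - 8P.
Equating demand and supply, 6720.1 - 8P = 555.55 + 2.5P gives 10.5P = 6164.55, so P* = 587.1.
From the demand curve, Q* = 6720.1 - 8(587.1) = 2023.3.
After the shift, demand is Qd = 7371.1 - 8P.
New equilibrium: 6815.55 = 10.5P, so P = 649.1 and Q = 2178.3.
ΔQ = 2178.3 - 2023.3 = 155.

ΔQ = 155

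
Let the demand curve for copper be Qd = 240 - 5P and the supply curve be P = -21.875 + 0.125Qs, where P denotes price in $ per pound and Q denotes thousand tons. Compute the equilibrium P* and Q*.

Inverting to quantity form: Qs = 175 + 8P.
At equilibrium Qd = Qs, so 240 - 5P = 175 + 8P; collecting terms, 65 = 13P and P* = 5.
Substitute back: Q* = 240 - 5(5) = 215.

P* = 5, Q* = 215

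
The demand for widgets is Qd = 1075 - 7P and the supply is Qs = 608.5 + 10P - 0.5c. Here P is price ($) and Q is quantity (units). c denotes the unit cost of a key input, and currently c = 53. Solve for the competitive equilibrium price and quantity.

P* = 29, Q* = 872

With c = 53, supply is Qs = 582 + 10P.
Set Qd = Qs: 1075 - 7P = 582 + 10P, so 493 = 17P and P* = 29.
Substitute back: Q* = 1075 - 7(29) = 872.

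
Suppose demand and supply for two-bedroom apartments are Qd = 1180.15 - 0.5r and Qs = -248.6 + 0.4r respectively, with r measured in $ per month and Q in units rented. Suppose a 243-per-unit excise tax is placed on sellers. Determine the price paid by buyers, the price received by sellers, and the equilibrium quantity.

r_b = 1695.5, r_s = 1452.5, Q = 332.4

With a tax of 243 on sellers, they supply based on the net price r_s = r_b - 243, so Qs = -345.8 + 0.4r_b.
Market clearing requires 1180.15 - 0.5r_b = -345.8 + 0.4r_b; hence 1525.95 = 0.9r_b and r_b = 1695.5.
Then r_s = 1695.5 - 243 = 1452.5 and Q = 1180.15 - 0.5(1695.5) = 332.4.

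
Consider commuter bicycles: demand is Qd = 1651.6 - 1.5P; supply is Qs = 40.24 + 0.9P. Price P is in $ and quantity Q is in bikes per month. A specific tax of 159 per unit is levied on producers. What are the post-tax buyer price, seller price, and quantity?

P_b = 731.025, P_s = 572.025, Q = 555.0625

The tax drives a wedge P_b - P_s = 159. Substituting P_s = P_b - 159 into supply: Qs = -102.86 + 0.9P_b.
Market clearing requires 1651.6 - 1.5P_b = -102.86 + 0.9P_b; hence 1754.46 = 2.4P_b and P_b = 731.025.
Then P_s = 731.025 - 159 = 572.025 and Q = 1651.6 - 1.5(731.025) = 555.0625.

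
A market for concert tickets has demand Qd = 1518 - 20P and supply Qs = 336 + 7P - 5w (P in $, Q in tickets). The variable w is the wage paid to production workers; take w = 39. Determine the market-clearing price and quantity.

With w = 39, supply is Qs = 141 + 7P.
The market clears where 1518 - 20P = 141 + 7P. Rearranging, 27P = 1377, hence P* = 51.
Substitute back: Q* = 1518 - 20(51) = 498.

P* = 51, Q* = 498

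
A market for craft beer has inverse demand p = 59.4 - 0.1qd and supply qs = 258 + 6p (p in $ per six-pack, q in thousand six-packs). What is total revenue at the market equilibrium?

Total revenue = 8064

Rewriting in direct form: qd = 594 - 10p.
Set qd = qs: 594 - 10p = 258 + 6p, so 336 = 16p and p* = 21.
Plugging p* into demand: q* = 594 - 10(21) = 384.
Total revenue = p* × q* = 21 × 384 = 8064.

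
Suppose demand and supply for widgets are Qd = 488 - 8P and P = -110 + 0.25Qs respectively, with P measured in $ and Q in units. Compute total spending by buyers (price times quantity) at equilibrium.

Rewriting in direct form: Qs = 440 + 4P.
Equating demand and supply, 488 - 8P = 440 + 4P gives 12P = 48, so P* = 4.
Plugging P* into demand: Q* = 488 - 8(4) = 456.
Total spending by buyers = P* × Q* = 4 × 456 = 1824.

Total spending by buyers = 1824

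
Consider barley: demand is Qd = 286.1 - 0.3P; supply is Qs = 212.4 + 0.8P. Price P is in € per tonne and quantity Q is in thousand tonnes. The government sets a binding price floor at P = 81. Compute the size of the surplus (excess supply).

Evaluating both curves at the floor price 81 gives Qd = 261.8, Qs = 277.2.
Surplus = Qs - Qd = 277.2 - 261.8 = 15.4.

Surplus = 15.4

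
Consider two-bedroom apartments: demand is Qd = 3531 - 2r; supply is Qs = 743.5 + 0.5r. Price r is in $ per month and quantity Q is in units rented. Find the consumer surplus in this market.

Consumer surplus = 423150.25

At equilibrium Qd = Qs, so 3531 - 2r = 743.5 + 0.5r; collecting terms, 2787.5 = 2.5r and r* = 1115.
Substitute back: Q* = 3531 - 2(1115) = 1301.
Demand choke price (Qd = 0): r = 3531/2 = 1765.5. Consumer surplus = ½ × (1765.5 - 1115) × 1301 = 423150.25.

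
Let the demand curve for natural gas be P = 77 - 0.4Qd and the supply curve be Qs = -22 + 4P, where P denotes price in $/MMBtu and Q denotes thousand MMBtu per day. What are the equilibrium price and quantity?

In direct form, Qd = 192.5 - 2.5P.
Equating demand and supply, 192.5 - 2.5P = -22 + 4P gives 6.5P = 214.5, so P* = 33.
Then Q* = 192.5 - 2.5(33) = 110.

P* = 33, Q* = 110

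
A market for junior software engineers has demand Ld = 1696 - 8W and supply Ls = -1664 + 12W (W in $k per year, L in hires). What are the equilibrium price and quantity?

W* = 168, L* = 352

At equilibrium Ld = Ls, so 1696 - 8W = -1664 + 12W; collecting terms, 3360 = 20W and W* = 168.
From the demand curve, L* = 1696 - 8(168) = 352.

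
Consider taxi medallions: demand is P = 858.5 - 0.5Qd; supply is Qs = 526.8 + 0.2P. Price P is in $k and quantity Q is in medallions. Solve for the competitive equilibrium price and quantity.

Solving each curve for Q: Qd = 1717 - 2P.
Set Qd = Qs: 1717 - 2P = 526.8 + 0.2P, so 1190.2 = 2.2P and P* = 541.
From the demand curve, Q* = 1717 - 2(541) = 635.

P* = 541, Q* = 635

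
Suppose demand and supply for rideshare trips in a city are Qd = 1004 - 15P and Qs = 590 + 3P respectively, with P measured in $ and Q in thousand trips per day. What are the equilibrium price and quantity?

Set Qd = Qs: 1004 - 15P = 590 + 3P, so 414 = 18P and P* = 23.
Plugging P* into demand: Q* = 1004 - 15(23) = 659.

P* = 23, Q* = 659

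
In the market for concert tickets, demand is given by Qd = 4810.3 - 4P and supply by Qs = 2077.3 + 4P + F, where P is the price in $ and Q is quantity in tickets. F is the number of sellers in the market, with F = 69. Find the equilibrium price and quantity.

With F = 69, supply is Qs = 2146.3 + 4P.
Equating demand and supply, 4810.3 - 4P = 2146.3 + 4P gives 8P = 2664, so P* = 333.
Then Q* = 4810.3 - 4(333) = 3478.3.

P* = 333, Q* = 3478.3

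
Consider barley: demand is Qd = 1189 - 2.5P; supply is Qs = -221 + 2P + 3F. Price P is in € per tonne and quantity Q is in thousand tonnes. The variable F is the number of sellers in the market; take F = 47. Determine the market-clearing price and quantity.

With F = 47, supply is Qs = -80 + 2P.
Set Qd = Qs: 1189 - 2.5P = -80 + 2P, so 1269 = 4.5P and P* = 282.
Substitute back: Q* = 1189 - 2.5(282) = 484.

P* = 282, Q* = 484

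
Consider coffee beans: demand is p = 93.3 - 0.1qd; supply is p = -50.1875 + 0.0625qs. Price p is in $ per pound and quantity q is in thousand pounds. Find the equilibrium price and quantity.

p* = 5, q* = 883

In direct form, qd = 933 - 10p and qs = 803 + 16p.
At equilibrium qd = qs, so 933 - 10p = 803 + 16p; collecting terms, 130 = 26p and p* = 5.
Substitute back: q* = 933 - 10(5) = 883.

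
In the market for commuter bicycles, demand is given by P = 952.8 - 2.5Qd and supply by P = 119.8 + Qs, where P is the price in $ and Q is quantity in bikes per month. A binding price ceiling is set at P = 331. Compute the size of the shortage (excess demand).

In direct form, Qd = 381.12 - 0.4P and Qs = -119.8 + P.
With P fixed at 331, quantity demanded is 248.72 and quantity supplied is 211.2.
Shortage = Qd - Qs = 248.72 - 211.2 = 37.52.

Shortage = 37.52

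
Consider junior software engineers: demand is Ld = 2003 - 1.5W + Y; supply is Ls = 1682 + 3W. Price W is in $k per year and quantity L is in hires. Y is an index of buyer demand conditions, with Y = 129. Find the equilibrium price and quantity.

W* = 100, L* = 1982

With Y = 129, demand is Ld = 2132 - 1.5W.
The market clears where 2132 - 1.5W = 1682 + 3W. Rearranging, 4.5W = 450, hence W* = 100.
Substitute back: L* = 2132 - 1.5(100) = 1982.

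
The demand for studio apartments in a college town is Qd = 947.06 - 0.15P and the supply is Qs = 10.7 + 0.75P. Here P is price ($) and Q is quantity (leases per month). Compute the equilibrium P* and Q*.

The market clears where 947.06 - 0.15P = 10.7 + 0.75P. Rearranging, 0.9P = 936.36, hence P* = 1040.4.
Plugging P* into demand: Q* = 947.06 - 0.15(1040.4) = 791.

P* = 1040.4, Q* = 791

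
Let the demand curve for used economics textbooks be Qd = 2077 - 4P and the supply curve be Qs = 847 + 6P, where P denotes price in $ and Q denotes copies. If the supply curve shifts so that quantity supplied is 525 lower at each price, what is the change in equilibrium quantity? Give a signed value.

ΔQ = -210

Set Qd = Qs: 2077 - 4P = 847 + 6P, so 1230 = 10P and P* = 123.
From the demand curve, Q* = 2077 - 4(123) = 1585.
After the shift, supply is Qs = 322 + 6P.
Re-solving, 10P = 1755 gives P = 175.5 and Q = 1375.
ΔQ = 1375 - 1585 = -210.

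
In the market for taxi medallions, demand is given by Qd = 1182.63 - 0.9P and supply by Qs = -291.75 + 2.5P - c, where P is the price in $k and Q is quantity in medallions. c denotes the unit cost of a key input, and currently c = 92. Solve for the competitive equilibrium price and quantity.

With c = 92, supply is Qs = -383.75 + 2.5P.
The market clears where 1182.63 - 0.9P = -383.75 + 2.5P. Rearranging, 3.4P = 1566.38, hence P* = 460.7.
Plugging P* into demand: Q* = 1182.63 - 0.9(460.7) = 768.

P* = 460.7, Q* = 768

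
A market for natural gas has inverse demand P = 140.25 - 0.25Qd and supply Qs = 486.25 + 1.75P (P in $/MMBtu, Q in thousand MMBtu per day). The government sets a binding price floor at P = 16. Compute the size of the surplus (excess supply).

Surplus = 17.25

Rewriting in direct form: Qd = 561 - 4P.
Evaluating both curves at the floor price 16 gives Qd = 497, Qs = 514.25.
Surplus = Qs - Qd = 514.25 - 497 = 17.25.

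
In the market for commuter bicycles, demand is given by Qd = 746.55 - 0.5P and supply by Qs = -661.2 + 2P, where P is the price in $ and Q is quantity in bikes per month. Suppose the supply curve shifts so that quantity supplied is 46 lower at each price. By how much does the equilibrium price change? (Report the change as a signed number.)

At equilibrium Qd = Qs, so 746.55 - 0.5P = -661.2 + 2P; collecting terms, 1407.75 = 2.5P and P* = 563.1.
Plugging P* into demand: Q* = 746.55 - 0.5(563.1) = 465.
After the shift, supply is Qs = -707.2 + 2P.
The new intersection has 1453.75 = 2.5P, i.e. P = 581.5, Q = 455.8.
ΔP = 581.5 - 563.1 = 18.4.

ΔP = 18.4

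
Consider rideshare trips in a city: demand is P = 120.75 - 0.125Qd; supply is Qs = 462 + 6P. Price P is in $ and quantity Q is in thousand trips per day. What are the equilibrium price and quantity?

Rewriting in direct form: Qd = 966 - 8P.
Equating demand and supply, 966 - 8P = 462 + 6P gives 14P = 504, so P* = 36.
Plugging P* into demand: Q* = 966 - 8(36) = 678.

P* = 36, Q* = 678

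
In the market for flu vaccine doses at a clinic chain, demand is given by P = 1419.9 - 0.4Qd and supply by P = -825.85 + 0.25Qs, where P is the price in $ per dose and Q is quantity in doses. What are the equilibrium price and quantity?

In direct form, Qd = 3549.75 - 2.5P and Qs = 3303.4 + 4P.
Equating demand and supply, 3549.75 - 2.5P = 3303.4 + 4P gives 6.5P = 246.35, so P* = 37.9.
From the demand curve, Q* = 3549.75 - 2.5(37.9) = 3455.

P* = 37.9, Q* = 3455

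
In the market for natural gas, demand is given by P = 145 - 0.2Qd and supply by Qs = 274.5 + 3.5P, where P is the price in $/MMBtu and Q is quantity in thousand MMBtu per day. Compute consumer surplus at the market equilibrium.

Consumer surplus = 21160

Solving each curve for Q: Qd = 725 - 5P.
The market clears where 725 - 5P = 274.5 + 3.5P. Rearranging, 8.5P = 450.5, hence P* = 53.
Plugging P* into demand: Q* = 725 - 5(53) = 460.
Demand choke price (Qd = 0): P = 725/5 = 145. Consumer surplus = ½ × (145 - 53) × 460 = 21160.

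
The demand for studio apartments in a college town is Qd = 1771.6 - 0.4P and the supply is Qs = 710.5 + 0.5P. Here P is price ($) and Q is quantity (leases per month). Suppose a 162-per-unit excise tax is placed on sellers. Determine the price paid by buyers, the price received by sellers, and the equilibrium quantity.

With a tax of 162 on sellers, they supply based on the net price P_s = P_b - 162, so Qs = 629.5 + 0.5P_b.
Equate demand and the shifted supply: 1771.6 - 0.4P_b = 629.5 + 0.5P_b, giving 0.9P_b = 1142.1, so P_b = 1269.
Then P_s = 1269 - 162 = 1107 and Q = 1771.6 - 0.4(1269) = 1264.

P_b = 1269, P_s = 1107, Q = 1264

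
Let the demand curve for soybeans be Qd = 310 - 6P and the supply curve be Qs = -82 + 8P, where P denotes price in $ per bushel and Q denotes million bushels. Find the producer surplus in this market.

Producer surplus = 1260.25

Set Qd = Qs: 310 - 6P = -82 + 8P, so 392 = 14P and P* = 28.
Plugging P* into demand: Q* = 310 - 6(28) = 142.
Supply choke price (Qs = 0): P = 10.25. Producer surplus = ½ × (28 - 10.25) × 142 = 1260.25.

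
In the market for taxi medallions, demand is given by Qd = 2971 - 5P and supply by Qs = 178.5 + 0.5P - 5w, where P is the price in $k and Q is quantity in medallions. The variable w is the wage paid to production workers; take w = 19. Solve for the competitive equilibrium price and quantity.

With w = 19, supply is Qs = 83.5 + 0.5P.
Equating demand and supply, 2971 - 5P = 83.5 + 0.5P gives 5.5P = 2887.5, so P* = 525.
Substitute back: Q* = 2971 - 5(525) = 346.

P* = 525, Q* = 346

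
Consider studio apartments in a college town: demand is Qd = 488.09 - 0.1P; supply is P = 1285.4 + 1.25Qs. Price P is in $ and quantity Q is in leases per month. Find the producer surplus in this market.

In direct form, Qs = -1028.32 + 0.8P.
Equating demand and supply, 488.09 - 0.1P = -1028.32 + 0.8P gives 0.9P = 1516.41, so P* = 1684.9.
Then Q* = 488.09 - 0.1(1684.9) = 319.6.
Supply choke price (Qs = 0): P = 1285.4. Producer surplus = ½ × (1684.9 - 1285.4) × 319.6 = 63840.1.

Producer surplus = 63840.1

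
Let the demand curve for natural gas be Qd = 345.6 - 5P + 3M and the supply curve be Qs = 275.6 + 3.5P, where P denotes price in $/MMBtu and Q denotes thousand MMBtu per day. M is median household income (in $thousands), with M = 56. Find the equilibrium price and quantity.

With M = 56, demand is Qd = 513.6 - 5P.
At equilibrium Qd = Qs, so 513.6 - 5P = 275.6 + 3.5P; collecting terms, 238 = 8.5P and P* = 28.
Substitute back: Q* = 513.6 - 5(28) = 373.6.

P* = 28, Q* = 373.6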